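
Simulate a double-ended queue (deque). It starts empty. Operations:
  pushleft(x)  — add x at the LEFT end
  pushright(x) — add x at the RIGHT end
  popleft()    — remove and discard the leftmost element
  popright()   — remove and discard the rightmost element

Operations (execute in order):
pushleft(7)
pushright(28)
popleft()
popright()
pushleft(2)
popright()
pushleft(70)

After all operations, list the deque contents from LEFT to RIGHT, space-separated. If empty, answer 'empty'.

pushleft(7): [7]
pushright(28): [7, 28]
popleft(): [28]
popright(): []
pushleft(2): [2]
popright(): []
pushleft(70): [70]

Answer: 70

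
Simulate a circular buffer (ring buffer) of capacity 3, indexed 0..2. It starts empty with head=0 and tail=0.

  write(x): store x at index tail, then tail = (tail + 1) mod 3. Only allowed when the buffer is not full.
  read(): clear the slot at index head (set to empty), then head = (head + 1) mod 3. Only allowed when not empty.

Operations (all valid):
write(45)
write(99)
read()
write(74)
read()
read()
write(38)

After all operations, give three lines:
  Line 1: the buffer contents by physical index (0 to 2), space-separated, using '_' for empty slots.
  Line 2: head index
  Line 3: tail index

Answer: 38 _ _
0
1

Derivation:
write(45): buf=[45 _ _], head=0, tail=1, size=1
write(99): buf=[45 99 _], head=0, tail=2, size=2
read(): buf=[_ 99 _], head=1, tail=2, size=1
write(74): buf=[_ 99 74], head=1, tail=0, size=2
read(): buf=[_ _ 74], head=2, tail=0, size=1
read(): buf=[_ _ _], head=0, tail=0, size=0
write(38): buf=[38 _ _], head=0, tail=1, size=1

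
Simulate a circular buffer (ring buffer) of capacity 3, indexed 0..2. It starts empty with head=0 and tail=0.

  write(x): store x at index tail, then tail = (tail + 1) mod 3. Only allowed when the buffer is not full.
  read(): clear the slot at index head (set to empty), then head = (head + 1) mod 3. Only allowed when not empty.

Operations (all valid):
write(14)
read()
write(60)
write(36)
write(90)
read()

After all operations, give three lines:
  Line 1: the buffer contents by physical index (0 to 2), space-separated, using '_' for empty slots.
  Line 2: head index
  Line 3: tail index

Answer: 90 _ 36
2
1

Derivation:
write(14): buf=[14 _ _], head=0, tail=1, size=1
read(): buf=[_ _ _], head=1, tail=1, size=0
write(60): buf=[_ 60 _], head=1, tail=2, size=1
write(36): buf=[_ 60 36], head=1, tail=0, size=2
write(90): buf=[90 60 36], head=1, tail=1, size=3
read(): buf=[90 _ 36], head=2, tail=1, size=2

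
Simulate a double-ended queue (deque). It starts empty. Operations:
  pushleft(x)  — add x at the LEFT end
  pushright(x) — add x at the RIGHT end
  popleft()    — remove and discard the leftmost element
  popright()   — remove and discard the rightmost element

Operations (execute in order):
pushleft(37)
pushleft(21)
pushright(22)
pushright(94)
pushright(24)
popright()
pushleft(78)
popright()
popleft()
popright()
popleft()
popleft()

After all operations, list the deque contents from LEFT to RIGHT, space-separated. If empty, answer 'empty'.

pushleft(37): [37]
pushleft(21): [21, 37]
pushright(22): [21, 37, 22]
pushright(94): [21, 37, 22, 94]
pushright(24): [21, 37, 22, 94, 24]
popright(): [21, 37, 22, 94]
pushleft(78): [78, 21, 37, 22, 94]
popright(): [78, 21, 37, 22]
popleft(): [21, 37, 22]
popright(): [21, 37]
popleft(): [37]
popleft(): []

Answer: empty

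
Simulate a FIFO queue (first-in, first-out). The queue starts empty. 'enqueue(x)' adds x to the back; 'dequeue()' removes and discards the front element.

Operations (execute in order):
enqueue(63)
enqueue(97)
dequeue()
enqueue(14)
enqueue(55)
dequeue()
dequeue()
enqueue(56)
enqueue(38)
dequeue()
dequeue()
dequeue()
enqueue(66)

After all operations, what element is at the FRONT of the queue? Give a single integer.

Answer: 66

Derivation:
enqueue(63): queue = [63]
enqueue(97): queue = [63, 97]
dequeue(): queue = [97]
enqueue(14): queue = [97, 14]
enqueue(55): queue = [97, 14, 55]
dequeue(): queue = [14, 55]
dequeue(): queue = [55]
enqueue(56): queue = [55, 56]
enqueue(38): queue = [55, 56, 38]
dequeue(): queue = [56, 38]
dequeue(): queue = [38]
dequeue(): queue = []
enqueue(66): queue = [66]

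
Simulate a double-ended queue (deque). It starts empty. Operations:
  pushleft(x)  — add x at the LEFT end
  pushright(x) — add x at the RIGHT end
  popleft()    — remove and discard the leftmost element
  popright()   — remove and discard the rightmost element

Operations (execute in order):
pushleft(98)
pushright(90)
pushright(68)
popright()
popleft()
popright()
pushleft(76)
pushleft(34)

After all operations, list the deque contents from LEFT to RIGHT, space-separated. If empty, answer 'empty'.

Answer: 34 76

Derivation:
pushleft(98): [98]
pushright(90): [98, 90]
pushright(68): [98, 90, 68]
popright(): [98, 90]
popleft(): [90]
popright(): []
pushleft(76): [76]
pushleft(34): [34, 76]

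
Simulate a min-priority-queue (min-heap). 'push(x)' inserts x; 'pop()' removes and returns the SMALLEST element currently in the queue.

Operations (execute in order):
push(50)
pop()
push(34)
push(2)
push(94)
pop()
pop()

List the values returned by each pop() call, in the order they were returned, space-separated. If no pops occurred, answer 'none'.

Answer: 50 2 34

Derivation:
push(50): heap contents = [50]
pop() → 50: heap contents = []
push(34): heap contents = [34]
push(2): heap contents = [2, 34]
push(94): heap contents = [2, 34, 94]
pop() → 2: heap contents = [34, 94]
pop() → 34: heap contents = [94]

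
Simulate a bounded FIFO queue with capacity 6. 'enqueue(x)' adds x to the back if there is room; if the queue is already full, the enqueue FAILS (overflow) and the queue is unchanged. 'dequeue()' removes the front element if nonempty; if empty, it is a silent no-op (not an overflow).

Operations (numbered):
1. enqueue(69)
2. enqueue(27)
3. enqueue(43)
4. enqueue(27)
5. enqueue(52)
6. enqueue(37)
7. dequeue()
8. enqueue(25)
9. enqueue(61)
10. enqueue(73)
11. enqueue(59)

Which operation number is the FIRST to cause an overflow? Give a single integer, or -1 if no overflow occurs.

Answer: 9

Derivation:
1. enqueue(69): size=1
2. enqueue(27): size=2
3. enqueue(43): size=3
4. enqueue(27): size=4
5. enqueue(52): size=5
6. enqueue(37): size=6
7. dequeue(): size=5
8. enqueue(25): size=6
9. enqueue(61): size=6=cap → OVERFLOW (fail)
10. enqueue(73): size=6=cap → OVERFLOW (fail)
11. enqueue(59): size=6=cap → OVERFLOW (fail)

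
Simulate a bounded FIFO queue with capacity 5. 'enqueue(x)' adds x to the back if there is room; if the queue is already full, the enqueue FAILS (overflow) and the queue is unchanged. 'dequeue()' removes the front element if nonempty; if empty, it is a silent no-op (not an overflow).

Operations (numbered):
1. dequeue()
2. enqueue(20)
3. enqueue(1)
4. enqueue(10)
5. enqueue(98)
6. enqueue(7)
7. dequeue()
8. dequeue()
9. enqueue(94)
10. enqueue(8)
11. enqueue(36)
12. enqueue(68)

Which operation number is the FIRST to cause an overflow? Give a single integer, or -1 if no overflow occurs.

1. dequeue(): empty, no-op, size=0
2. enqueue(20): size=1
3. enqueue(1): size=2
4. enqueue(10): size=3
5. enqueue(98): size=4
6. enqueue(7): size=5
7. dequeue(): size=4
8. dequeue(): size=3
9. enqueue(94): size=4
10. enqueue(8): size=5
11. enqueue(36): size=5=cap → OVERFLOW (fail)
12. enqueue(68): size=5=cap → OVERFLOW (fail)

Answer: 11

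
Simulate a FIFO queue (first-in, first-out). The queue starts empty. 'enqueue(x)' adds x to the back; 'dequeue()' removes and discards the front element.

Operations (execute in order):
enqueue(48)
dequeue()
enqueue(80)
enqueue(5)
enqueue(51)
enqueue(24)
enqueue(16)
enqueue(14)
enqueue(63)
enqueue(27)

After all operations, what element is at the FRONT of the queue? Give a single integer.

enqueue(48): queue = [48]
dequeue(): queue = []
enqueue(80): queue = [80]
enqueue(5): queue = [80, 5]
enqueue(51): queue = [80, 5, 51]
enqueue(24): queue = [80, 5, 51, 24]
enqueue(16): queue = [80, 5, 51, 24, 16]
enqueue(14): queue = [80, 5, 51, 24, 16, 14]
enqueue(63): queue = [80, 5, 51, 24, 16, 14, 63]
enqueue(27): queue = [80, 5, 51, 24, 16, 14, 63, 27]

Answer: 80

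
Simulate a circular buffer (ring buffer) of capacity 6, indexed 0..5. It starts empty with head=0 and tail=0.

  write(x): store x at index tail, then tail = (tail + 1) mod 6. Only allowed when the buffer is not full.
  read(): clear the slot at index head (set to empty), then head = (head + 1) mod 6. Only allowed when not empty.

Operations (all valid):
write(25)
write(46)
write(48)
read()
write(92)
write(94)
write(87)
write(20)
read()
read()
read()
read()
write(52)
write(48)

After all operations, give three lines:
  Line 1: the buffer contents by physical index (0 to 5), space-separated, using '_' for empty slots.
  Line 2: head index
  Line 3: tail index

Answer: 20 52 48 _ _ 87
5
3

Derivation:
write(25): buf=[25 _ _ _ _ _], head=0, tail=1, size=1
write(46): buf=[25 46 _ _ _ _], head=0, tail=2, size=2
write(48): buf=[25 46 48 _ _ _], head=0, tail=3, size=3
read(): buf=[_ 46 48 _ _ _], head=1, tail=3, size=2
write(92): buf=[_ 46 48 92 _ _], head=1, tail=4, size=3
write(94): buf=[_ 46 48 92 94 _], head=1, tail=5, size=4
write(87): buf=[_ 46 48 92 94 87], head=1, tail=0, size=5
write(20): buf=[20 46 48 92 94 87], head=1, tail=1, size=6
read(): buf=[20 _ 48 92 94 87], head=2, tail=1, size=5
read(): buf=[20 _ _ 92 94 87], head=3, tail=1, size=4
read(): buf=[20 _ _ _ 94 87], head=4, tail=1, size=3
read(): buf=[20 _ _ _ _ 87], head=5, tail=1, size=2
write(52): buf=[20 52 _ _ _ 87], head=5, tail=2, size=3
write(48): buf=[20 52 48 _ _ 87], head=5, tail=3, size=4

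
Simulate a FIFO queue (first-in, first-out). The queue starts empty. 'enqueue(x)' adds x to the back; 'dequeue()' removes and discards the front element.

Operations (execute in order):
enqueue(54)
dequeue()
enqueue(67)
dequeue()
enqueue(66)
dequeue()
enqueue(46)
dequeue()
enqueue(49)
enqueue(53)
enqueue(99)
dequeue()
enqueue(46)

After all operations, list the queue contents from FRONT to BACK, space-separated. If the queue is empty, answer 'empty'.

Answer: 53 99 46

Derivation:
enqueue(54): [54]
dequeue(): []
enqueue(67): [67]
dequeue(): []
enqueue(66): [66]
dequeue(): []
enqueue(46): [46]
dequeue(): []
enqueue(49): [49]
enqueue(53): [49, 53]
enqueue(99): [49, 53, 99]
dequeue(): [53, 99]
enqueue(46): [53, 99, 46]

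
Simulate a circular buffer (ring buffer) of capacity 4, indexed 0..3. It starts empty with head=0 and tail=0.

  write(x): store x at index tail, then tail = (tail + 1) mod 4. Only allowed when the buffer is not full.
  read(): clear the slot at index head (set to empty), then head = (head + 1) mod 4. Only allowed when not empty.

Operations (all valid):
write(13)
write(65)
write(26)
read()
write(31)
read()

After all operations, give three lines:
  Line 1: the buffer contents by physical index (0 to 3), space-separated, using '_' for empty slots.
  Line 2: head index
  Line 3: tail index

write(13): buf=[13 _ _ _], head=0, tail=1, size=1
write(65): buf=[13 65 _ _], head=0, tail=2, size=2
write(26): buf=[13 65 26 _], head=0, tail=3, size=3
read(): buf=[_ 65 26 _], head=1, tail=3, size=2
write(31): buf=[_ 65 26 31], head=1, tail=0, size=3
read(): buf=[_ _ 26 31], head=2, tail=0, size=2

Answer: _ _ 26 31
2
0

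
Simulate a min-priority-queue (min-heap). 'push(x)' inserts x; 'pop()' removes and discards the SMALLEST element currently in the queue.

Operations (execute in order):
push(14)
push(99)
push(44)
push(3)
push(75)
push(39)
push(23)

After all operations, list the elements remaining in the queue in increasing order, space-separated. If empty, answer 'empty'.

Answer: 3 14 23 39 44 75 99

Derivation:
push(14): heap contents = [14]
push(99): heap contents = [14, 99]
push(44): heap contents = [14, 44, 99]
push(3): heap contents = [3, 14, 44, 99]
push(75): heap contents = [3, 14, 44, 75, 99]
push(39): heap contents = [3, 14, 39, 44, 75, 99]
push(23): heap contents = [3, 14, 23, 39, 44, 75, 99]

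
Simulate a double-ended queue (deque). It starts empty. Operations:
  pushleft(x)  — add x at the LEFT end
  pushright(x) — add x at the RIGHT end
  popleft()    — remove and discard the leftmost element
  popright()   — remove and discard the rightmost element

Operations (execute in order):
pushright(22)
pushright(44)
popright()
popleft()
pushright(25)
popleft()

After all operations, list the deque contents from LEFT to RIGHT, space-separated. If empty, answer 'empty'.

Answer: empty

Derivation:
pushright(22): [22]
pushright(44): [22, 44]
popright(): [22]
popleft(): []
pushright(25): [25]
popleft(): []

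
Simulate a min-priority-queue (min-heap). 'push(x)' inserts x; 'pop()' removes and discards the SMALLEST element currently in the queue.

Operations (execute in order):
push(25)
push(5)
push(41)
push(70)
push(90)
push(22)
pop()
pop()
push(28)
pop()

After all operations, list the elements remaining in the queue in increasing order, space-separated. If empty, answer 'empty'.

Answer: 28 41 70 90

Derivation:
push(25): heap contents = [25]
push(5): heap contents = [5, 25]
push(41): heap contents = [5, 25, 41]
push(70): heap contents = [5, 25, 41, 70]
push(90): heap contents = [5, 25, 41, 70, 90]
push(22): heap contents = [5, 22, 25, 41, 70, 90]
pop() → 5: heap contents = [22, 25, 41, 70, 90]
pop() → 22: heap contents = [25, 41, 70, 90]
push(28): heap contents = [25, 28, 41, 70, 90]
pop() → 25: heap contents = [28, 41, 70, 90]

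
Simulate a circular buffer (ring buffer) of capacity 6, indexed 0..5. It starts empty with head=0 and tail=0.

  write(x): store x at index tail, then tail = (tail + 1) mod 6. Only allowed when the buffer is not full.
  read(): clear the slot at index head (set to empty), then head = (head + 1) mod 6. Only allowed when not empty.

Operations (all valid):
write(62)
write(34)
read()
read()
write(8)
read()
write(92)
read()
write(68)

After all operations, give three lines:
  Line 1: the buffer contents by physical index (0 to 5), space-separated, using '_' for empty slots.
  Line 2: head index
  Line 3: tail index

write(62): buf=[62 _ _ _ _ _], head=0, tail=1, size=1
write(34): buf=[62 34 _ _ _ _], head=0, tail=2, size=2
read(): buf=[_ 34 _ _ _ _], head=1, tail=2, size=1
read(): buf=[_ _ _ _ _ _], head=2, tail=2, size=0
write(8): buf=[_ _ 8 _ _ _], head=2, tail=3, size=1
read(): buf=[_ _ _ _ _ _], head=3, tail=3, size=0
write(92): buf=[_ _ _ 92 _ _], head=3, tail=4, size=1
read(): buf=[_ _ _ _ _ _], head=4, tail=4, size=0
write(68): buf=[_ _ _ _ 68 _], head=4, tail=5, size=1

Answer: _ _ _ _ 68 _
4
5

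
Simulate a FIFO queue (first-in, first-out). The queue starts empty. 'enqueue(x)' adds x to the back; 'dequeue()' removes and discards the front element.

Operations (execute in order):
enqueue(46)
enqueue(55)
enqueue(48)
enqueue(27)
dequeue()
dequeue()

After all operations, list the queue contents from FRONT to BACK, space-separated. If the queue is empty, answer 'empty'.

enqueue(46): [46]
enqueue(55): [46, 55]
enqueue(48): [46, 55, 48]
enqueue(27): [46, 55, 48, 27]
dequeue(): [55, 48, 27]
dequeue(): [48, 27]

Answer: 48 27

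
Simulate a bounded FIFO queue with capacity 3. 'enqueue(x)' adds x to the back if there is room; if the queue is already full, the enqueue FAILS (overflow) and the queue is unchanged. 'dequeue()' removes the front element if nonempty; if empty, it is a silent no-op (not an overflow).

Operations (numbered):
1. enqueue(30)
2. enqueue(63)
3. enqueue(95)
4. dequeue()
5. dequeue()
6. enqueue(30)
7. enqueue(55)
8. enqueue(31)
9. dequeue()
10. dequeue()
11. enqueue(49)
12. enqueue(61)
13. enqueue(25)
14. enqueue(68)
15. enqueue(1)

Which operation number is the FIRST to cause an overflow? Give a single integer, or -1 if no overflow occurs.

Answer: 8

Derivation:
1. enqueue(30): size=1
2. enqueue(63): size=2
3. enqueue(95): size=3
4. dequeue(): size=2
5. dequeue(): size=1
6. enqueue(30): size=2
7. enqueue(55): size=3
8. enqueue(31): size=3=cap → OVERFLOW (fail)
9. dequeue(): size=2
10. dequeue(): size=1
11. enqueue(49): size=2
12. enqueue(61): size=3
13. enqueue(25): size=3=cap → OVERFLOW (fail)
14. enqueue(68): size=3=cap → OVERFLOW (fail)
15. enqueue(1): size=3=cap → OVERFLOW (fail)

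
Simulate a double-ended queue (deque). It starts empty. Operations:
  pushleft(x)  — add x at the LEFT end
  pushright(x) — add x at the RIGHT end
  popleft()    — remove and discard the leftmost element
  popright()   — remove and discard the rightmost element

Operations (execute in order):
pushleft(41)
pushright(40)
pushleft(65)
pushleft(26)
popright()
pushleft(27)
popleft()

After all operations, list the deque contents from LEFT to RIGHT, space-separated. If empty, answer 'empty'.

Answer: 26 65 41

Derivation:
pushleft(41): [41]
pushright(40): [41, 40]
pushleft(65): [65, 41, 40]
pushleft(26): [26, 65, 41, 40]
popright(): [26, 65, 41]
pushleft(27): [27, 26, 65, 41]
popleft(): [26, 65, 41]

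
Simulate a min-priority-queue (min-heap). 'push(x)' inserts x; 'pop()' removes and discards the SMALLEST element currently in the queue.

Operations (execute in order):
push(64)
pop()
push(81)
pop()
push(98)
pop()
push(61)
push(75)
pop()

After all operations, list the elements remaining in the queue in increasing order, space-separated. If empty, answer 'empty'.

Answer: 75

Derivation:
push(64): heap contents = [64]
pop() → 64: heap contents = []
push(81): heap contents = [81]
pop() → 81: heap contents = []
push(98): heap contents = [98]
pop() → 98: heap contents = []
push(61): heap contents = [61]
push(75): heap contents = [61, 75]
pop() → 61: heap contents = [75]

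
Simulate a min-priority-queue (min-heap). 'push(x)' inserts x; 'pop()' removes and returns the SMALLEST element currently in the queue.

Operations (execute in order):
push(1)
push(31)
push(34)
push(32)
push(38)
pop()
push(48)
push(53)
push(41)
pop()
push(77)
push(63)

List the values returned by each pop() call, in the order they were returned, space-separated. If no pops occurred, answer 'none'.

push(1): heap contents = [1]
push(31): heap contents = [1, 31]
push(34): heap contents = [1, 31, 34]
push(32): heap contents = [1, 31, 32, 34]
push(38): heap contents = [1, 31, 32, 34, 38]
pop() → 1: heap contents = [31, 32, 34, 38]
push(48): heap contents = [31, 32, 34, 38, 48]
push(53): heap contents = [31, 32, 34, 38, 48, 53]
push(41): heap contents = [31, 32, 34, 38, 41, 48, 53]
pop() → 31: heap contents = [32, 34, 38, 41, 48, 53]
push(77): heap contents = [32, 34, 38, 41, 48, 53, 77]
push(63): heap contents = [32, 34, 38, 41, 48, 53, 63, 77]

Answer: 1 31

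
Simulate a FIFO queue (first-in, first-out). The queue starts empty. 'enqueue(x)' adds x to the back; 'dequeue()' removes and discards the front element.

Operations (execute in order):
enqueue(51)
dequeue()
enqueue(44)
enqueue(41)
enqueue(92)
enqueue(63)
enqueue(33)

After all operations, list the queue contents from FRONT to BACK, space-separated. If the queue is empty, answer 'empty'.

Answer: 44 41 92 63 33

Derivation:
enqueue(51): [51]
dequeue(): []
enqueue(44): [44]
enqueue(41): [44, 41]
enqueue(92): [44, 41, 92]
enqueue(63): [44, 41, 92, 63]
enqueue(33): [44, 41, 92, 63, 33]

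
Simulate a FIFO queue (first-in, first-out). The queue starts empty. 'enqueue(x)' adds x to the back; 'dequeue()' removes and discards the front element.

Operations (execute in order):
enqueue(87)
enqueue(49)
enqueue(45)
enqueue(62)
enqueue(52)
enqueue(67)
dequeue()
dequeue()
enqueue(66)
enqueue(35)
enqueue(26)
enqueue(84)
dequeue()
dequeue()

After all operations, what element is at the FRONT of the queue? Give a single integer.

enqueue(87): queue = [87]
enqueue(49): queue = [87, 49]
enqueue(45): queue = [87, 49, 45]
enqueue(62): queue = [87, 49, 45, 62]
enqueue(52): queue = [87, 49, 45, 62, 52]
enqueue(67): queue = [87, 49, 45, 62, 52, 67]
dequeue(): queue = [49, 45, 62, 52, 67]
dequeue(): queue = [45, 62, 52, 67]
enqueue(66): queue = [45, 62, 52, 67, 66]
enqueue(35): queue = [45, 62, 52, 67, 66, 35]
enqueue(26): queue = [45, 62, 52, 67, 66, 35, 26]
enqueue(84): queue = [45, 62, 52, 67, 66, 35, 26, 84]
dequeue(): queue = [62, 52, 67, 66, 35, 26, 84]
dequeue(): queue = [52, 67, 66, 35, 26, 84]

Answer: 52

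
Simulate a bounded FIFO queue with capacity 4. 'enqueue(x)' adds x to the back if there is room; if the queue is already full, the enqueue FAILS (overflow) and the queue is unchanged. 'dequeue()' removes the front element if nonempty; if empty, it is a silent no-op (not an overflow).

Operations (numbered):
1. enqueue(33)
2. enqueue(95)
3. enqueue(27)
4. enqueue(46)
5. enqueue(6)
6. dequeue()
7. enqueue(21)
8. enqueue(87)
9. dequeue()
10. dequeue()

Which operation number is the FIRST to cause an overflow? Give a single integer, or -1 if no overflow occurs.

1. enqueue(33): size=1
2. enqueue(95): size=2
3. enqueue(27): size=3
4. enqueue(46): size=4
5. enqueue(6): size=4=cap → OVERFLOW (fail)
6. dequeue(): size=3
7. enqueue(21): size=4
8. enqueue(87): size=4=cap → OVERFLOW (fail)
9. dequeue(): size=3
10. dequeue(): size=2

Answer: 5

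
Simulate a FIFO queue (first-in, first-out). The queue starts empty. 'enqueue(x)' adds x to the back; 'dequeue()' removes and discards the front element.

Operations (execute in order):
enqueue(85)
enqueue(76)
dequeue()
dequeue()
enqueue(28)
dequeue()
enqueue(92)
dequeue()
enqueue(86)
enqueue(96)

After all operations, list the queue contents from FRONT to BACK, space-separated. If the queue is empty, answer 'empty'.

Answer: 86 96

Derivation:
enqueue(85): [85]
enqueue(76): [85, 76]
dequeue(): [76]
dequeue(): []
enqueue(28): [28]
dequeue(): []
enqueue(92): [92]
dequeue(): []
enqueue(86): [86]
enqueue(96): [86, 96]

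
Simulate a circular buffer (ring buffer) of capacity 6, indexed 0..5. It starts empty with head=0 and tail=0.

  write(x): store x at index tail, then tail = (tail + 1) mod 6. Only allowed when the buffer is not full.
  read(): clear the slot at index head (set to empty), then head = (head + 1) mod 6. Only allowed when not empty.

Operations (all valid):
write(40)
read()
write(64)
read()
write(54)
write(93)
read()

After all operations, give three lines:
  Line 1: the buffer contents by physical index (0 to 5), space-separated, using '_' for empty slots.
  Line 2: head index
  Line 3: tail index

write(40): buf=[40 _ _ _ _ _], head=0, tail=1, size=1
read(): buf=[_ _ _ _ _ _], head=1, tail=1, size=0
write(64): buf=[_ 64 _ _ _ _], head=1, tail=2, size=1
read(): buf=[_ _ _ _ _ _], head=2, tail=2, size=0
write(54): buf=[_ _ 54 _ _ _], head=2, tail=3, size=1
write(93): buf=[_ _ 54 93 _ _], head=2, tail=4, size=2
read(): buf=[_ _ _ 93 _ _], head=3, tail=4, size=1

Answer: _ _ _ 93 _ _
3
4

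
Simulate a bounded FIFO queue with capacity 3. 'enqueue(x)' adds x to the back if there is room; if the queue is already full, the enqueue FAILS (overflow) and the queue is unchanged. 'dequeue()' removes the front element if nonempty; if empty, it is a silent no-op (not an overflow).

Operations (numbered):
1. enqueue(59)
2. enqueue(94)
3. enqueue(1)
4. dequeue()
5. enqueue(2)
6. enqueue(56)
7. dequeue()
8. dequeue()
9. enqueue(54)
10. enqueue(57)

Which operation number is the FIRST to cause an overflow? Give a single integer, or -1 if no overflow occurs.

1. enqueue(59): size=1
2. enqueue(94): size=2
3. enqueue(1): size=3
4. dequeue(): size=2
5. enqueue(2): size=3
6. enqueue(56): size=3=cap → OVERFLOW (fail)
7. dequeue(): size=2
8. dequeue(): size=1
9. enqueue(54): size=2
10. enqueue(57): size=3

Answer: 6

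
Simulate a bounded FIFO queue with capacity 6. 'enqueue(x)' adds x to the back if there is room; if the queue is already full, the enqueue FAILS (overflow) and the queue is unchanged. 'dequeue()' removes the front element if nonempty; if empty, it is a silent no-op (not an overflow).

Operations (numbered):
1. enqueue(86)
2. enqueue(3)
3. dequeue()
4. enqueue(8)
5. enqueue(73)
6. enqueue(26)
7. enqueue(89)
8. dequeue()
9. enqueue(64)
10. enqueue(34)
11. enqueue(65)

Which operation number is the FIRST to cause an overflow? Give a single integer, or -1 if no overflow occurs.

1. enqueue(86): size=1
2. enqueue(3): size=2
3. dequeue(): size=1
4. enqueue(8): size=2
5. enqueue(73): size=3
6. enqueue(26): size=4
7. enqueue(89): size=5
8. dequeue(): size=4
9. enqueue(64): size=5
10. enqueue(34): size=6
11. enqueue(65): size=6=cap → OVERFLOW (fail)

Answer: 11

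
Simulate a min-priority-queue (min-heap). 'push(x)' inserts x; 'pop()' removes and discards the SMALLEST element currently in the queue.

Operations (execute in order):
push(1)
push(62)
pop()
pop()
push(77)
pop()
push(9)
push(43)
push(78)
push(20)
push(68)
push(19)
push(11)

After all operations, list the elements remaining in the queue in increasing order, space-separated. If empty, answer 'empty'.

push(1): heap contents = [1]
push(62): heap contents = [1, 62]
pop() → 1: heap contents = [62]
pop() → 62: heap contents = []
push(77): heap contents = [77]
pop() → 77: heap contents = []
push(9): heap contents = [9]
push(43): heap contents = [9, 43]
push(78): heap contents = [9, 43, 78]
push(20): heap contents = [9, 20, 43, 78]
push(68): heap contents = [9, 20, 43, 68, 78]
push(19): heap contents = [9, 19, 20, 43, 68, 78]
push(11): heap contents = [9, 11, 19, 20, 43, 68, 78]

Answer: 9 11 19 20 43 68 78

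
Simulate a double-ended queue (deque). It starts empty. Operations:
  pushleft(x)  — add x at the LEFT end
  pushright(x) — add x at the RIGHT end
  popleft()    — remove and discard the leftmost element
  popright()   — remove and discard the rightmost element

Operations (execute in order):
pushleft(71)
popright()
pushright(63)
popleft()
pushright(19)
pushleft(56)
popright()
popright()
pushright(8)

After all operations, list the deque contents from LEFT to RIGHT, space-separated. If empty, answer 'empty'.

pushleft(71): [71]
popright(): []
pushright(63): [63]
popleft(): []
pushright(19): [19]
pushleft(56): [56, 19]
popright(): [56]
popright(): []
pushright(8): [8]

Answer: 8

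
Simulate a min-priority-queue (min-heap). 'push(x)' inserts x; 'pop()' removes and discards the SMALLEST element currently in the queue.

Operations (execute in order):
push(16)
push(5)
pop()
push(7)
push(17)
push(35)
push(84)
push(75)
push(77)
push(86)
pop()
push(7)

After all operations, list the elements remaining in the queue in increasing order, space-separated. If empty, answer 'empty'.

Answer: 7 16 17 35 75 77 84 86

Derivation:
push(16): heap contents = [16]
push(5): heap contents = [5, 16]
pop() → 5: heap contents = [16]
push(7): heap contents = [7, 16]
push(17): heap contents = [7, 16, 17]
push(35): heap contents = [7, 16, 17, 35]
push(84): heap contents = [7, 16, 17, 35, 84]
push(75): heap contents = [7, 16, 17, 35, 75, 84]
push(77): heap contents = [7, 16, 17, 35, 75, 77, 84]
push(86): heap contents = [7, 16, 17, 35, 75, 77, 84, 86]
pop() → 7: heap contents = [16, 17, 35, 75, 77, 84, 86]
push(7): heap contents = [7, 16, 17, 35, 75, 77, 84, 86]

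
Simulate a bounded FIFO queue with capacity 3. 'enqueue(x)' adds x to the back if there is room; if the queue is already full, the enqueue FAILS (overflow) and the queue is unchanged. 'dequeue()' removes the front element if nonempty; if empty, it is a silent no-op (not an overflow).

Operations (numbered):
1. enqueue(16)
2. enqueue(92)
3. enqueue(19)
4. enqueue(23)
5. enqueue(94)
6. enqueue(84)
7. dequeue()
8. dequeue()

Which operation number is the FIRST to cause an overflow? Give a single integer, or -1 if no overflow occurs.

1. enqueue(16): size=1
2. enqueue(92): size=2
3. enqueue(19): size=3
4. enqueue(23): size=3=cap → OVERFLOW (fail)
5. enqueue(94): size=3=cap → OVERFLOW (fail)
6. enqueue(84): size=3=cap → OVERFLOW (fail)
7. dequeue(): size=2
8. dequeue(): size=1

Answer: 4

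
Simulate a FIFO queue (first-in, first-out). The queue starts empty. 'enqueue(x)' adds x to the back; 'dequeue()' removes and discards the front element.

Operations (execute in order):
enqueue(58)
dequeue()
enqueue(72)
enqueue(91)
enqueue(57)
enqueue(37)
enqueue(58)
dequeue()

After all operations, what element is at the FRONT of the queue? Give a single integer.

enqueue(58): queue = [58]
dequeue(): queue = []
enqueue(72): queue = [72]
enqueue(91): queue = [72, 91]
enqueue(57): queue = [72, 91, 57]
enqueue(37): queue = [72, 91, 57, 37]
enqueue(58): queue = [72, 91, 57, 37, 58]
dequeue(): queue = [91, 57, 37, 58]

Answer: 91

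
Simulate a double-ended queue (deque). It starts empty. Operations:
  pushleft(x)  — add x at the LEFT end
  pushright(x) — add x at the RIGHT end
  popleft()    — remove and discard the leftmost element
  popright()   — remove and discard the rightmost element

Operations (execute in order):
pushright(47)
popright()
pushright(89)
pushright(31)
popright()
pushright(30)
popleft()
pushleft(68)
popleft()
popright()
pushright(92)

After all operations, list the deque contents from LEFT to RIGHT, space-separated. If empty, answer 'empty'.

Answer: 92

Derivation:
pushright(47): [47]
popright(): []
pushright(89): [89]
pushright(31): [89, 31]
popright(): [89]
pushright(30): [89, 30]
popleft(): [30]
pushleft(68): [68, 30]
popleft(): [30]
popright(): []
pushright(92): [92]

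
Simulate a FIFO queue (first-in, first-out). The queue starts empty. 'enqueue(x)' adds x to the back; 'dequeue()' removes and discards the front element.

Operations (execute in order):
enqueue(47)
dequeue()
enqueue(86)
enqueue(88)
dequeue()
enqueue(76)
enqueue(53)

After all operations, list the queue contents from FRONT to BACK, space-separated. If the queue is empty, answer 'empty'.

enqueue(47): [47]
dequeue(): []
enqueue(86): [86]
enqueue(88): [86, 88]
dequeue(): [88]
enqueue(76): [88, 76]
enqueue(53): [88, 76, 53]

Answer: 88 76 53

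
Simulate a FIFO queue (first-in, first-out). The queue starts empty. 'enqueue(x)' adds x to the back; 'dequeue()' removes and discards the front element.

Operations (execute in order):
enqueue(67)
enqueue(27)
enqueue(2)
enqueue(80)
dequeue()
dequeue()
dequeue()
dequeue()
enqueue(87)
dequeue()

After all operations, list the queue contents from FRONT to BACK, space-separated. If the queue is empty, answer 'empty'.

enqueue(67): [67]
enqueue(27): [67, 27]
enqueue(2): [67, 27, 2]
enqueue(80): [67, 27, 2, 80]
dequeue(): [27, 2, 80]
dequeue(): [2, 80]
dequeue(): [80]
dequeue(): []
enqueue(87): [87]
dequeue(): []

Answer: empty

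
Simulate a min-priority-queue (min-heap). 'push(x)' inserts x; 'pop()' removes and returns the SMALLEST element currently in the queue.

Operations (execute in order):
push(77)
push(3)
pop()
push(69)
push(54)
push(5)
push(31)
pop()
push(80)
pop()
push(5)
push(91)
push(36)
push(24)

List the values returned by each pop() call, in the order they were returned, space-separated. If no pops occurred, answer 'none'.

Answer: 3 5 31

Derivation:
push(77): heap contents = [77]
push(3): heap contents = [3, 77]
pop() → 3: heap contents = [77]
push(69): heap contents = [69, 77]
push(54): heap contents = [54, 69, 77]
push(5): heap contents = [5, 54, 69, 77]
push(31): heap contents = [5, 31, 54, 69, 77]
pop() → 5: heap contents = [31, 54, 69, 77]
push(80): heap contents = [31, 54, 69, 77, 80]
pop() → 31: heap contents = [54, 69, 77, 80]
push(5): heap contents = [5, 54, 69, 77, 80]
push(91): heap contents = [5, 54, 69, 77, 80, 91]
push(36): heap contents = [5, 36, 54, 69, 77, 80, 91]
push(24): heap contents = [5, 24, 36, 54, 69, 77, 80, 91]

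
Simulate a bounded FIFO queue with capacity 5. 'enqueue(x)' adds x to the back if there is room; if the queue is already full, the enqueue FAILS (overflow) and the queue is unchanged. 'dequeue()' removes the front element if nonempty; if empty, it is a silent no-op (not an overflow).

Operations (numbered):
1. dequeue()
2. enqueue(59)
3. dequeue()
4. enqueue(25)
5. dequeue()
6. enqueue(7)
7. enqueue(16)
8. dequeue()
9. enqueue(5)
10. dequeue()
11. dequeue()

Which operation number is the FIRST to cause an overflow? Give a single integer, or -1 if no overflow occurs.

1. dequeue(): empty, no-op, size=0
2. enqueue(59): size=1
3. dequeue(): size=0
4. enqueue(25): size=1
5. dequeue(): size=0
6. enqueue(7): size=1
7. enqueue(16): size=2
8. dequeue(): size=1
9. enqueue(5): size=2
10. dequeue(): size=1
11. dequeue(): size=0

Answer: -1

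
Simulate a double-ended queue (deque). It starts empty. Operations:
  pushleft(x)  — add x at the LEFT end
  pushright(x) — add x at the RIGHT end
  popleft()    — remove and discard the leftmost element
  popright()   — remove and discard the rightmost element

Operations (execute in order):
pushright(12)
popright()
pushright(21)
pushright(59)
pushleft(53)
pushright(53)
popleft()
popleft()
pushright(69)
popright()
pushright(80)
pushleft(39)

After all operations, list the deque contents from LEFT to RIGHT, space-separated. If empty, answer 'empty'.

pushright(12): [12]
popright(): []
pushright(21): [21]
pushright(59): [21, 59]
pushleft(53): [53, 21, 59]
pushright(53): [53, 21, 59, 53]
popleft(): [21, 59, 53]
popleft(): [59, 53]
pushright(69): [59, 53, 69]
popright(): [59, 53]
pushright(80): [59, 53, 80]
pushleft(39): [39, 59, 53, 80]

Answer: 39 59 53 80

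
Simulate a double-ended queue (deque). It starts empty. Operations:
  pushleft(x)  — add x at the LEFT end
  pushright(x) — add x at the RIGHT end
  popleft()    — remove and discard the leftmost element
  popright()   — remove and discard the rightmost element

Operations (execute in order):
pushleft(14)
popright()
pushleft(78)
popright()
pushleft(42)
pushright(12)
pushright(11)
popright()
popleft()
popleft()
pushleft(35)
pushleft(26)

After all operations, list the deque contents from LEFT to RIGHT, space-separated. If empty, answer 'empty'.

pushleft(14): [14]
popright(): []
pushleft(78): [78]
popright(): []
pushleft(42): [42]
pushright(12): [42, 12]
pushright(11): [42, 12, 11]
popright(): [42, 12]
popleft(): [12]
popleft(): []
pushleft(35): [35]
pushleft(26): [26, 35]

Answer: 26 35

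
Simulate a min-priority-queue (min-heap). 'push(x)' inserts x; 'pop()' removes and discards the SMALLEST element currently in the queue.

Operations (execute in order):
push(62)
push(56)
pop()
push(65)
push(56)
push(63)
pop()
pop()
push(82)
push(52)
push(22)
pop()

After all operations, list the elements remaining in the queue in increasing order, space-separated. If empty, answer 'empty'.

Answer: 52 63 65 82

Derivation:
push(62): heap contents = [62]
push(56): heap contents = [56, 62]
pop() → 56: heap contents = [62]
push(65): heap contents = [62, 65]
push(56): heap contents = [56, 62, 65]
push(63): heap contents = [56, 62, 63, 65]
pop() → 56: heap contents = [62, 63, 65]
pop() → 62: heap contents = [63, 65]
push(82): heap contents = [63, 65, 82]
push(52): heap contents = [52, 63, 65, 82]
push(22): heap contents = [22, 52, 63, 65, 82]
pop() → 22: heap contents = [52, 63, 65, 82]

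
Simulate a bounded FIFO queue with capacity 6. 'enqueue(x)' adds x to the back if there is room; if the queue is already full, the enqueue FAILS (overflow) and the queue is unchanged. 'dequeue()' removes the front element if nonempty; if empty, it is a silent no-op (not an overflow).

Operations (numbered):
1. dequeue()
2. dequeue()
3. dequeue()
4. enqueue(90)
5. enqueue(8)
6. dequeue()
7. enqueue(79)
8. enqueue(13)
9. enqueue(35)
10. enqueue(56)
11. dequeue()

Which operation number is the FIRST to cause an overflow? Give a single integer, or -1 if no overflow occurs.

1. dequeue(): empty, no-op, size=0
2. dequeue(): empty, no-op, size=0
3. dequeue(): empty, no-op, size=0
4. enqueue(90): size=1
5. enqueue(8): size=2
6. dequeue(): size=1
7. enqueue(79): size=2
8. enqueue(13): size=3
9. enqueue(35): size=4
10. enqueue(56): size=5
11. dequeue(): size=4

Answer: -1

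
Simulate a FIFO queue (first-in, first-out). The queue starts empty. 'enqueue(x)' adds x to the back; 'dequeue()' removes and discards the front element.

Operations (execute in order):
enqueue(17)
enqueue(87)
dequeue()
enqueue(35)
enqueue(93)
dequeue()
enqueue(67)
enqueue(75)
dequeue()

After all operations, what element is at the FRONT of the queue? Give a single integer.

Answer: 93

Derivation:
enqueue(17): queue = [17]
enqueue(87): queue = [17, 87]
dequeue(): queue = [87]
enqueue(35): queue = [87, 35]
enqueue(93): queue = [87, 35, 93]
dequeue(): queue = [35, 93]
enqueue(67): queue = [35, 93, 67]
enqueue(75): queue = [35, 93, 67, 75]
dequeue(): queue = [93, 67, 75]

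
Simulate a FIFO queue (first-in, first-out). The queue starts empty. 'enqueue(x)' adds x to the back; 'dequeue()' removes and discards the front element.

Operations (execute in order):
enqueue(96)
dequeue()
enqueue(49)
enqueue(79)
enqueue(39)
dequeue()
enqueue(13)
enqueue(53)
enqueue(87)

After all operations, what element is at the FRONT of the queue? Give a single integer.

enqueue(96): queue = [96]
dequeue(): queue = []
enqueue(49): queue = [49]
enqueue(79): queue = [49, 79]
enqueue(39): queue = [49, 79, 39]
dequeue(): queue = [79, 39]
enqueue(13): queue = [79, 39, 13]
enqueue(53): queue = [79, 39, 13, 53]
enqueue(87): queue = [79, 39, 13, 53, 87]

Answer: 79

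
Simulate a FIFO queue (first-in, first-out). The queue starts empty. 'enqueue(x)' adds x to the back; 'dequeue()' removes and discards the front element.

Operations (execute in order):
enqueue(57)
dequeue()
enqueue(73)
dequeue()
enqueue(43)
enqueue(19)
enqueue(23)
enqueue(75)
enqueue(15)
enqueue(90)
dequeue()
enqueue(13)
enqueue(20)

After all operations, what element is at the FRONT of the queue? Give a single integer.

Answer: 19

Derivation:
enqueue(57): queue = [57]
dequeue(): queue = []
enqueue(73): queue = [73]
dequeue(): queue = []
enqueue(43): queue = [43]
enqueue(19): queue = [43, 19]
enqueue(23): queue = [43, 19, 23]
enqueue(75): queue = [43, 19, 23, 75]
enqueue(15): queue = [43, 19, 23, 75, 15]
enqueue(90): queue = [43, 19, 23, 75, 15, 90]
dequeue(): queue = [19, 23, 75, 15, 90]
enqueue(13): queue = [19, 23, 75, 15, 90, 13]
enqueue(20): queue = [19, 23, 75, 15, 90, 13, 20]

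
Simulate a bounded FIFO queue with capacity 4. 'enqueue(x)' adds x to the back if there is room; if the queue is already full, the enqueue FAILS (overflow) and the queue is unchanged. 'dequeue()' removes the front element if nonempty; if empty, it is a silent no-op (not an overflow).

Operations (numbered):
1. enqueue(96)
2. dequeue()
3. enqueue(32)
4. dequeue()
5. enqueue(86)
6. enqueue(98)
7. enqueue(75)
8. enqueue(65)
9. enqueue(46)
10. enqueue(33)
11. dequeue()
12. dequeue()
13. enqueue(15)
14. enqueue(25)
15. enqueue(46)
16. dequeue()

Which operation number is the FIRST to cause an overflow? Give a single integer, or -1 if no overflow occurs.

1. enqueue(96): size=1
2. dequeue(): size=0
3. enqueue(32): size=1
4. dequeue(): size=0
5. enqueue(86): size=1
6. enqueue(98): size=2
7. enqueue(75): size=3
8. enqueue(65): size=4
9. enqueue(46): size=4=cap → OVERFLOW (fail)
10. enqueue(33): size=4=cap → OVERFLOW (fail)
11. dequeue(): size=3
12. dequeue(): size=2
13. enqueue(15): size=3
14. enqueue(25): size=4
15. enqueue(46): size=4=cap → OVERFLOW (fail)
16. dequeue(): size=3

Answer: 9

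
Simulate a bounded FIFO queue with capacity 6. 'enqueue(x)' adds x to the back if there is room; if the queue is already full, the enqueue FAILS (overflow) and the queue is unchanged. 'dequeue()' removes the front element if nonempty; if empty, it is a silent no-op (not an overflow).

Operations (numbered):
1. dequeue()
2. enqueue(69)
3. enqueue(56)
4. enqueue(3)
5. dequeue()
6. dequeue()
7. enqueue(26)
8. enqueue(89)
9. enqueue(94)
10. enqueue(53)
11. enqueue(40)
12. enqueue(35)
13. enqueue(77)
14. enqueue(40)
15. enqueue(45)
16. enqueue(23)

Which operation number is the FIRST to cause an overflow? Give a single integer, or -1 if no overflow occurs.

1. dequeue(): empty, no-op, size=0
2. enqueue(69): size=1
3. enqueue(56): size=2
4. enqueue(3): size=3
5. dequeue(): size=2
6. dequeue(): size=1
7. enqueue(26): size=2
8. enqueue(89): size=3
9. enqueue(94): size=4
10. enqueue(53): size=5
11. enqueue(40): size=6
12. enqueue(35): size=6=cap → OVERFLOW (fail)
13. enqueue(77): size=6=cap → OVERFLOW (fail)
14. enqueue(40): size=6=cap → OVERFLOW (fail)
15. enqueue(45): size=6=cap → OVERFLOW (fail)
16. enqueue(23): size=6=cap → OVERFLOW (fail)

Answer: 12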